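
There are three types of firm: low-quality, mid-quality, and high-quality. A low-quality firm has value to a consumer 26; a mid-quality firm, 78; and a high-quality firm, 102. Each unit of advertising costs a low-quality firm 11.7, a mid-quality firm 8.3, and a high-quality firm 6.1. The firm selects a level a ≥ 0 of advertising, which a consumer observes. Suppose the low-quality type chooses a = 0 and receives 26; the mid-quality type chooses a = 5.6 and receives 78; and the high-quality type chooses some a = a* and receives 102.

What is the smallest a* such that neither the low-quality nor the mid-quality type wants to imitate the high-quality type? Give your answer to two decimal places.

Low-quality type (on-path payoff 26) won't mimic when 26 ≥ 102 − 11.7·a*, i.e. a* ≥ 6.50.
Mid-quality type (on-path payoff 78 − 8.3×5.6 = 31.52) won't mimic when 31.52 ≥ 102 − 8.3·a*, i.e. a* ≥ 8.49.
Both must hold, so a* = max(6.50, 8.49) = 8.49. The mid-quality type's constraint binds.

8.49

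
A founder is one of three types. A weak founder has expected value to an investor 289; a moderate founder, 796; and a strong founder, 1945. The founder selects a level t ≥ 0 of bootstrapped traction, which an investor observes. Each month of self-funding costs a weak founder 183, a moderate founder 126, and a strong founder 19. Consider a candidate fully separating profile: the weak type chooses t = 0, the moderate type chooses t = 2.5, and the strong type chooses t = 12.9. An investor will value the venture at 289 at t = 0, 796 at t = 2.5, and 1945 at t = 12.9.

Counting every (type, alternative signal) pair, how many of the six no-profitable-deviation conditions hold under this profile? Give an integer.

5

Moderate (own payoff 796 − 126×2.5 = 481): to t=0 gives 289 → no gain ✓; to t=12.9 gives 1945 − 126×12.9 = 319.6 → no gain ✓.
Strong (own payoff 1945 − 19×12.9 = 1699.9): to t=0 gives 289 → no gain ✓; to t=2.5 gives 796 − 19×2.5 = 748.5 → no gain ✓.
Weak (own payoff 289): to t=2.5 gives 796 − 183×2.5 = 338.5 → profitable ✗; to t=12.9 gives 1945 − 183×12.9 = -415.7 → no gain ✓.
5 of the 6 constraints hold; not an equilibrium.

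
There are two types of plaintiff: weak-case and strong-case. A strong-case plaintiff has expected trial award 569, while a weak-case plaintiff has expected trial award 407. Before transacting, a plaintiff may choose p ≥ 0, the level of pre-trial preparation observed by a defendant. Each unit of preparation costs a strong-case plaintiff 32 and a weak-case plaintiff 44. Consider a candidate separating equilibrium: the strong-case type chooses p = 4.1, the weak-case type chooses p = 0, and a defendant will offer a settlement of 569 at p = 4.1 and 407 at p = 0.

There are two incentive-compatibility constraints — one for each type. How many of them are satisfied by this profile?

2

Strong-case type: signal → 569 − 32 × 4.1 = 437.8; deviate to 0 → 407. IC holds (437.8 ≥ 407).
Weak-case type: stay at 0 → 407; mimic → 569 − 44 × 4.1 = 388.6. IC holds (407 ≥ 388.6).
2 of 2 constraints hold, so this is a separating equilibrium.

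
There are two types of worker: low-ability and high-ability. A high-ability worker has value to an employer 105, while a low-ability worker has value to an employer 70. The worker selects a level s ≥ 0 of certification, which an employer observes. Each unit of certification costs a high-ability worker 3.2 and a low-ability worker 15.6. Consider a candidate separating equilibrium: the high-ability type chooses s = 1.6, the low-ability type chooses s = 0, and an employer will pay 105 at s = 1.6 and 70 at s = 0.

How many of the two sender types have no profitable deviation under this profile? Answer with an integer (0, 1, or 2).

Low-ability type: stay at 0 → 70; mimic → 105 − 15.6 × 1.6 = 80.04. IC fails (70 < 80.04).
High-ability type: signal → 105 − 3.2 × 1.6 = 99.88; deviate to 0 → 70. IC holds (99.88 ≥ 70).
1 of 2 constraints hold, so this profile is not an equilibrium.

1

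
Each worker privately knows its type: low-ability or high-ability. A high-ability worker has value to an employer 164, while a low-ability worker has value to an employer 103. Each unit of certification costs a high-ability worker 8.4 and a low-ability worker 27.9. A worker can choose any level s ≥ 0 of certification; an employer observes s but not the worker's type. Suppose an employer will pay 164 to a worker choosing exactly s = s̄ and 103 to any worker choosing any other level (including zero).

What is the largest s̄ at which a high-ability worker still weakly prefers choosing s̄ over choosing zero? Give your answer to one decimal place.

7.3

Choosing s̄ yields the high-ability type 164 − 8.4·s̄; choosing zero yields 103.
The high-ability type is indifferent at 164 − 8.4·s̄ = 103, i.e. s̄ = (164 − 103) / 8.4 ≈ 7.3.
For any s̄ above 7.3 the high-ability type would rather pool at zero, so separation collapses.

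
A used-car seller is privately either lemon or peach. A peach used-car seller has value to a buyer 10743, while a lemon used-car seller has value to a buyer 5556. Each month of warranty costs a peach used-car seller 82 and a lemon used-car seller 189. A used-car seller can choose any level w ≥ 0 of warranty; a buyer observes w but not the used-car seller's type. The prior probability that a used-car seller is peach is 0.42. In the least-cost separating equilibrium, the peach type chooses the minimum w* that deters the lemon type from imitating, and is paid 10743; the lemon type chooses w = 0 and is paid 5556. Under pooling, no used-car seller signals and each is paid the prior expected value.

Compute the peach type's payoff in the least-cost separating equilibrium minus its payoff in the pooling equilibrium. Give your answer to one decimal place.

Least-cost separating signal: w* solves 5556 = 10743 − 189·w*, so w* = (10743 − 5556)/189 ≈ 27.4444.
Peach type's separating payoff: 10743 − 82 × w* = 10743 − 82 × (10743 − 5556)/189 = 10743 − 425334/189 ≈ 8492.556.
Pooling payoff: 0.42 × 10743 + 0.58 × 5556 = 7734.54.
Difference: 8492.556 − 7734.54 = 758.016, i.e. 758.0 to one decimal place.
The peach type prefers to separate.

758.0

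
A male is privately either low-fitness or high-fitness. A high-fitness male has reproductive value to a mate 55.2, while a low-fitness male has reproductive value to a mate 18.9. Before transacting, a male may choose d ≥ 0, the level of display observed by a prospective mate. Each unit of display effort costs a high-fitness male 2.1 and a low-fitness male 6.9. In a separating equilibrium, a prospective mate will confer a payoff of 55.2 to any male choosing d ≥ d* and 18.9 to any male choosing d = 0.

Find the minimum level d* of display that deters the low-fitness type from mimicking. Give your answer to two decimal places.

5.26

A low-fitness male choosing d = 0 receives 18.9.
Imitating at d* instead would pay 55.2 at cost 6.9·d*, netting 55.2 − 6.9·d*.
Indifference: 18.9 = 55.2 − 6.9·d*, so d* = (55.2 − 18.9) / 6.9 ≈ 5.26.
This is the low-fitness type's binding incentive-compatibility constraint; any d ≥ 5.26 sustains separation on that side.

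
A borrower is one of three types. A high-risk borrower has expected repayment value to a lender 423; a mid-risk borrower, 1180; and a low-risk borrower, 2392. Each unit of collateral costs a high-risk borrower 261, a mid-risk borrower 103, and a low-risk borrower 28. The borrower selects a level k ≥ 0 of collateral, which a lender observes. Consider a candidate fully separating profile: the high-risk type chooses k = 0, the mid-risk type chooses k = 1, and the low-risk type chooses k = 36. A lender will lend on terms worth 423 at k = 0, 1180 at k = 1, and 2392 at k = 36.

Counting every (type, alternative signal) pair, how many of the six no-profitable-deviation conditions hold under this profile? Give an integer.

5

Low-risk (own payoff 2392 − 28×36 = 1384): to k=0 gives 423 → no gain ✓; to k=1 gives 1180 − 28×1 = 1152 → no gain ✓.
Mid-risk (own payoff 1180 − 103×1 = 1077): to k=0 gives 423 → no gain ✓; to k=36 gives 2392 − 103×36 = -1316 → no gain ✓.
High-risk (own payoff 423): to k=1 gives 1180 − 261×1 = 919 → profitable ✗; to k=36 gives 2392 − 261×36 = -7004 → no gain ✓.
5 of the 6 constraints hold; not an equilibrium.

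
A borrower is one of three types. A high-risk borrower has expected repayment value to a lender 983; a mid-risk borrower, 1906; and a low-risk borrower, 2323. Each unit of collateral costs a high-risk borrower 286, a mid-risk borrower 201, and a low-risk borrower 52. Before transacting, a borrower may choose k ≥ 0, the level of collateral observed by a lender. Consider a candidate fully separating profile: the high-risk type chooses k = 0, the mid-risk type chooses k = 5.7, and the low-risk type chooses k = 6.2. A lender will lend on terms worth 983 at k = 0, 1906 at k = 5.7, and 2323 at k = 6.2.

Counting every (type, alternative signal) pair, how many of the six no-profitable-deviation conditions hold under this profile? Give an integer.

Mid-risk (own payoff 1906 − 201×5.7 = 760.3): to k=0 gives 983 → profitable ✗; to k=6.2 gives 2323 − 201×6.2 = 1076.8 → profitable ✗.
Low-risk (own payoff 2323 − 52×6.2 = 2000.6): to k=0 gives 983 → no gain ✓; to k=5.7 gives 1906 − 52×5.7 = 1609.6 → no gain ✓.
High-risk (own payoff 983): to k=5.7 gives 1906 − 286×5.7 = 275.8 → no gain ✓; to k=6.2 gives 2323 − 286×6.2 = 549.8 → no gain ✓.
4 of the 6 constraints hold; not an equilibrium.

4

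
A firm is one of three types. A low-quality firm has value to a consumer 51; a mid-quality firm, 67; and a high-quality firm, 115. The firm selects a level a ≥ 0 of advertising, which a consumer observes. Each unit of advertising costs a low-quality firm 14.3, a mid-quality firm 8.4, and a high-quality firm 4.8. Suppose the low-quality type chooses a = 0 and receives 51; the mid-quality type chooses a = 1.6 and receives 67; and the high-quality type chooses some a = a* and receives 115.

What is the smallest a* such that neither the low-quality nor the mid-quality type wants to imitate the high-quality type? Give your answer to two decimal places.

Low-quality type (on-path payoff 51) won't mimic when 51 ≥ 115 − 14.3·a*, i.e. a* ≥ 4.48.
Mid-quality type (on-path payoff 67 − 8.4×1.6 = 53.56) won't mimic when 53.56 ≥ 115 − 8.4·a*, i.e. a* ≥ 7.31.
Both must hold, so a* = max(4.48, 7.31) = 7.31. The mid-quality type's constraint binds.

7.31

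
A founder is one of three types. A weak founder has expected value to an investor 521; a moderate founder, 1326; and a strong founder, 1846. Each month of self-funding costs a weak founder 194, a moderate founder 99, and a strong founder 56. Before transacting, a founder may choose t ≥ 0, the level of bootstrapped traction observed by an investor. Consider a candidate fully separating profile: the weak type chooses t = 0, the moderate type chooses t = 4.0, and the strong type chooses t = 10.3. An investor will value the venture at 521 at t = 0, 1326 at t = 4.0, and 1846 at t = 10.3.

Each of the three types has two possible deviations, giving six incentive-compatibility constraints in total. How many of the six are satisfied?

5

Strong (own payoff 1846 − 56×10.3 = 1269.2): to t=0 gives 521 → no gain ✓; to t=4.0 gives 1326 − 56×4.0 = 1102 → no gain ✓.
Moderate (own payoff 1326 − 99×4.0 = 930): to t=0 gives 521 → no gain ✓; to t=10.3 gives 1846 − 99×10.3 = 826.3 → no gain ✓.
Weak (own payoff 521): to t=4.0 gives 1326 − 194×4.0 = 550 → profitable ✗; to t=10.3 gives 1846 − 194×10.3 = -152.2 → no gain ✓.
5 of the 6 constraints hold; not an equilibrium.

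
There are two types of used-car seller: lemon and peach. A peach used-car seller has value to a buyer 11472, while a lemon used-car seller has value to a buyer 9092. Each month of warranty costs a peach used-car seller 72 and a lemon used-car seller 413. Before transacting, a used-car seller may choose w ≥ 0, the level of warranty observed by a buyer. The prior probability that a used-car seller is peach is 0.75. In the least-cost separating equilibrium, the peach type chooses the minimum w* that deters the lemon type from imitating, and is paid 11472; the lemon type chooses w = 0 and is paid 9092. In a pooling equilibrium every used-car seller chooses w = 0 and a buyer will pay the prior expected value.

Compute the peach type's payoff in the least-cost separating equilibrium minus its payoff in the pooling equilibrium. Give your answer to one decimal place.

Least-cost separating signal: w* solves 9092 = 11472 − 413·w*, so w* = (11472 − 9092)/413 ≈ 5.7627.
Peach type's separating payoff: 11472 − 72 × w* = 11472 − 72 × (11472 − 9092)/413 = 11472 − 171360/413 ≈ 11057.085.
Pooling payoff: 0.75 × 11472 + 0.25 × 9092 = 10877.
Difference: 11057.085 − 10877 = 180.085, i.e. 180.1 to one decimal place.
The peach type prefers to separate.

180.1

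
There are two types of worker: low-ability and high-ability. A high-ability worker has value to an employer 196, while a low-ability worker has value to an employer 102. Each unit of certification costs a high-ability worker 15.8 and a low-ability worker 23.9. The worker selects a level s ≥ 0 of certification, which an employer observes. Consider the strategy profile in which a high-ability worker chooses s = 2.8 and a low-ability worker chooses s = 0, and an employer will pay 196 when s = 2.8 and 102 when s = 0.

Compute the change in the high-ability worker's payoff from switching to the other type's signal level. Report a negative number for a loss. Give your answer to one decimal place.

-49.8

Playing s = 2.8 the high-ability worker receives 196 − 15.8 × 2.8 = 151.76.
Deviating to s = 0 yields 102 instead.
Gain from deviating: 102 − 151.76 = -49.76, i.e. -49.8 to one decimal place.
The gain is negative, so the high-ability type's incentive-compatibility constraint is satisfied.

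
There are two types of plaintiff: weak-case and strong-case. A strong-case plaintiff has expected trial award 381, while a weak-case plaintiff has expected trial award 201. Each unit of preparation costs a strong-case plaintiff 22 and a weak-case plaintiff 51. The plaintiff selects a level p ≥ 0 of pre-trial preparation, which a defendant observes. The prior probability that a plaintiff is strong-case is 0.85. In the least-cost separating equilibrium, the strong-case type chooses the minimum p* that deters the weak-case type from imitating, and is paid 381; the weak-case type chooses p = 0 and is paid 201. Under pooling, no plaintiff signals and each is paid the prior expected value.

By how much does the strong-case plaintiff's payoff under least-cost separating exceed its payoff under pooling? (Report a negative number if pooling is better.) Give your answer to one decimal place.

-50.6

Least-cost separating signal: p* solves 201 = 381 − 51·p*, so p* = (381 − 201)/51 ≈ 3.5294.
Strong-case type's separating payoff: 381 − 22 × p* = 381 − 22 × (381 − 201)/51 = 381 − 3960/51 ≈ 303.353.
Pooling payoff: 0.85 × 381 + 0.15 × 201 = 354.
Difference: 303.353 − 354 = -50.647, i.e. -50.6 to one decimal place.
The strong-case type would prefer the pooling outcome.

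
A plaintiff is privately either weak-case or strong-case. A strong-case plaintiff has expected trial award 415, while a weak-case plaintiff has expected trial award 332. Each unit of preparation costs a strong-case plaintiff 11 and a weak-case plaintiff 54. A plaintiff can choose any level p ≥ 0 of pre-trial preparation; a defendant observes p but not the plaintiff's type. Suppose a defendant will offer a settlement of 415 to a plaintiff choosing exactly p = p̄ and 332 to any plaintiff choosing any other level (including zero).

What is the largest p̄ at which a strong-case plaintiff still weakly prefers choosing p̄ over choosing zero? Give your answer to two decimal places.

7.55

Choosing p̄ yields the strong-case type 415 − 11·p̄; choosing zero yields 332.
The strong-case type is indifferent at 415 − 11·p̄ = 332, i.e. p̄ = (415 − 332) / 11 ≈ 7.55.
For any p̄ above 7.55 the strong-case type would rather pool at zero, so separation collapses.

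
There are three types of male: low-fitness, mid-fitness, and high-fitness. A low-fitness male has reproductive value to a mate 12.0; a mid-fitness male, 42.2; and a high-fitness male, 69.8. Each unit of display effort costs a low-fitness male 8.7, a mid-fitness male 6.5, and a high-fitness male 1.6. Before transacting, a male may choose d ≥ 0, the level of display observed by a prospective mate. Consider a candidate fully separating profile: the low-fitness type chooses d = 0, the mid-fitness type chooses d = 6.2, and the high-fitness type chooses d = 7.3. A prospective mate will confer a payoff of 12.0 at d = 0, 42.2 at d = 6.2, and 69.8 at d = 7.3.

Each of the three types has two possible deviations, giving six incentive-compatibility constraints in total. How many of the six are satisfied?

Low-fitness (own payoff 12.0): to d=6.2 gives 42.2 − 8.7×6.2 = -11.74 → no gain ✓; to d=7.3 gives 69.8 − 8.7×7.3 = 6.29 → no gain ✓.
Mid-fitness (own payoff 42.2 − 6.5×6.2 = 1.9): to d=0 gives 12.0 → profitable ✗; to d=7.3 gives 69.8 − 6.5×7.3 = 22.35 → profitable ✗.
High-fitness (own payoff 69.8 − 1.6×7.3 = 58.12): to d=0 gives 12.0 → no gain ✓; to d=6.2 gives 42.2 − 1.6×6.2 = 32.28 → no gain ✓.
4 of the 6 constraints hold; not an equilibrium.

4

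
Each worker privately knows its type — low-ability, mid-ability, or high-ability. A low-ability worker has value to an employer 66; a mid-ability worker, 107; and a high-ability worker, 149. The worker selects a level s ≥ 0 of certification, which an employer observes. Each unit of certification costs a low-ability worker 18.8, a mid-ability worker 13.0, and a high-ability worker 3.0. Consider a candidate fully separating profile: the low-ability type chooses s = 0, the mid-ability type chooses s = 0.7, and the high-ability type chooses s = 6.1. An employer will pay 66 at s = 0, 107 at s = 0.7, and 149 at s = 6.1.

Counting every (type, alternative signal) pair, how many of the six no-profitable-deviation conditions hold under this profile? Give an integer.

High-ability (own payoff 149 − 3.0×6.1 = 130.7): to s=0 gives 66 → no gain ✓; to s=0.7 gives 107 − 3.0×0.7 = 104.9 → no gain ✓.
Low-ability (own payoff 66): to s=0.7 gives 107 − 18.8×0.7 = 93.84 → profitable ✗; to s=6.1 gives 149 − 18.8×6.1 = 34.32 → no gain ✓.
Mid-ability (own payoff 107 − 13.0×0.7 = 97.9): to s=0 gives 66 → no gain ✓; to s=6.1 gives 149 − 13.0×6.1 = 69.7 → no gain ✓.
5 of the 6 constraints hold; not an equilibrium.

5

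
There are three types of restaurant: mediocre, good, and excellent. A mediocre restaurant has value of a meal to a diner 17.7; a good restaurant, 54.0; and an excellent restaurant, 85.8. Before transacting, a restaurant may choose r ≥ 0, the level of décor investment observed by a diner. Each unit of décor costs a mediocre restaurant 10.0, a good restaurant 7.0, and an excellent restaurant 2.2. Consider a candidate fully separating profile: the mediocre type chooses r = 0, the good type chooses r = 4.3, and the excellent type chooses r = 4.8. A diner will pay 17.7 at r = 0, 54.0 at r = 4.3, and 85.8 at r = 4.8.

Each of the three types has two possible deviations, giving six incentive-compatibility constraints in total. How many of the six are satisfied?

Mediocre (own payoff 17.7): to r=4.3 gives 54.0 − 10.0×4.3 = 11 → no gain ✓; to r=4.8 gives 85.8 − 10.0×4.8 = 37.8 → profitable ✗.
Excellent (own payoff 85.8 − 2.2×4.8 = 75.24): to r=0 gives 17.7 → no gain ✓; to r=4.3 gives 54.0 − 2.2×4.3 = 44.54 → no gain ✓.
Good (own payoff 54.0 − 7.0×4.3 = 23.9): to r=0 gives 17.7 → no gain ✓; to r=4.8 gives 85.8 − 7.0×4.8 = 52.2 → profitable ✗.
4 of the 6 constraints hold; not an equilibrium.

4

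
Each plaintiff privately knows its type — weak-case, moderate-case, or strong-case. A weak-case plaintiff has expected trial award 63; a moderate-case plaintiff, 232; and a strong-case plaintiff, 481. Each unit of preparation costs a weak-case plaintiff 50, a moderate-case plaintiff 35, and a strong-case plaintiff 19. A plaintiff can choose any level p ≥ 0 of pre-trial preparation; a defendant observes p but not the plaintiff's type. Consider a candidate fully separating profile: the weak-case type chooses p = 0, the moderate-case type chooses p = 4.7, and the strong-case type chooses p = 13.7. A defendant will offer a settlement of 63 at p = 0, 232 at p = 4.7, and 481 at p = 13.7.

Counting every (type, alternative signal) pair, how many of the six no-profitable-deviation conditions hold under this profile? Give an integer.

6

Strong-case (own payoff 481 − 19×13.7 = 220.7): to p=0 gives 63 → no gain ✓; to p=4.7 gives 232 − 19×4.7 = 142.7 → no gain ✓.
Weak-case (own payoff 63): to p=4.7 gives 232 − 50×4.7 = -3 → no gain ✓; to p=13.7 gives 481 − 50×13.7 = -204 → no gain ✓.
Moderate-case (own payoff 232 − 35×4.7 = 67.5): to p=0 gives 63 → no gain ✓; to p=13.7 gives 481 − 35×13.7 = 1.5 → no gain ✓.
6 of the 6 constraints hold; this profile is a separating equilibrium.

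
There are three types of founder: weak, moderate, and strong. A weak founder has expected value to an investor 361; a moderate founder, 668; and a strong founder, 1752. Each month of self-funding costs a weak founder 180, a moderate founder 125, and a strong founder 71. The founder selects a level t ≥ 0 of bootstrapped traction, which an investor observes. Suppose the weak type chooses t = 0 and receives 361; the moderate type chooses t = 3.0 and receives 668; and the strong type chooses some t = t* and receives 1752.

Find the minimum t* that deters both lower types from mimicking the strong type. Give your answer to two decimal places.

Weak type (on-path payoff 361) won't mimic when 361 ≥ 1752 − 180·t*, i.e. t* ≥ 7.73.
Moderate type (on-path payoff 668 − 125×3.0 = 293) won't mimic when 293 ≥ 1752 − 125·t*, i.e. t* ≥ 11.67.
Both must hold, so t* = max(7.73, 11.67) = 11.67. The moderate type's constraint binds.

11.67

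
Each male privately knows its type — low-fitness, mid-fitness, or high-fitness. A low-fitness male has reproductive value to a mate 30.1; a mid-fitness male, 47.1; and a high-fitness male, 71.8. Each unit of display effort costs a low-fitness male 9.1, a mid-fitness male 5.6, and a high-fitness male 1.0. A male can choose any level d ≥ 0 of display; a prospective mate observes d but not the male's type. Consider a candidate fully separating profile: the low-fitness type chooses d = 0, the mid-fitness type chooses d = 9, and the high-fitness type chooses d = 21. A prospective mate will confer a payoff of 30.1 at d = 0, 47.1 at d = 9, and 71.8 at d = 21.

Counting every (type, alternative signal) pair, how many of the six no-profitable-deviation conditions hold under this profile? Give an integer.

5

Low-fitness (own payoff 30.1): to d=9 gives 47.1 − 9.1×9 = -34.8 → no gain ✓; to d=21 gives 71.8 − 9.1×21 = -119.3 → no gain ✓.
High-fitness (own payoff 71.8 − 1.0×21 = 50.8): to d=0 gives 30.1 → no gain ✓; to d=9 gives 47.1 − 1.0×9 = 38.1 → no gain ✓.
Mid-fitness (own payoff 47.1 − 5.6×9 = -3.3): to d=0 gives 30.1 → profitable ✗; to d=21 gives 71.8 − 5.6×21 = -45.8 → no gain ✓.
5 of the 6 constraints hold; not an equilibrium.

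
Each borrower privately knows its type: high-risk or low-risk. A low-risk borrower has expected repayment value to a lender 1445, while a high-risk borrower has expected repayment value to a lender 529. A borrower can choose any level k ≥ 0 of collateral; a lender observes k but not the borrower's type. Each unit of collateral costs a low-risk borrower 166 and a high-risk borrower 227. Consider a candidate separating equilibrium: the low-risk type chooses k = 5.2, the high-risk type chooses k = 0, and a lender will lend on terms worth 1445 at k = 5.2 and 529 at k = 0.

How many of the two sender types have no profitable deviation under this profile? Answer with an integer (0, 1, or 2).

Low-risk type: signal → 1445 − 166 × 5.2 = 581.8; deviate to 0 → 529. IC holds (581.8 ≥ 529).
High-risk type: stay at 0 → 529; mimic → 1445 − 227 × 5.2 = 264.6. IC holds (529 ≥ 264.6).
2 of 2 constraints hold, so this is a separating equilibrium.

2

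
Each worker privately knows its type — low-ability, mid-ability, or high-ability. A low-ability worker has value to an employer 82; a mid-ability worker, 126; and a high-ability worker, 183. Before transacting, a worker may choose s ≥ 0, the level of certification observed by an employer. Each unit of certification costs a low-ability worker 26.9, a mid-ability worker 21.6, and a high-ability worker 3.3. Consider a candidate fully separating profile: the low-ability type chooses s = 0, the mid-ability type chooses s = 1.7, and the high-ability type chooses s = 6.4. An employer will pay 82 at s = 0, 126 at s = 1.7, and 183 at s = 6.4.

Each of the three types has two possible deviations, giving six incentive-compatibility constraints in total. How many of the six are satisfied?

6

Mid-ability (own payoff 126 − 21.6×1.7 = 89.28): to s=0 gives 82 → no gain ✓; to s=6.4 gives 183 − 21.6×6.4 = 44.76 → no gain ✓.
High-ability (own payoff 183 − 3.3×6.4 = 161.88): to s=0 gives 82 → no gain ✓; to s=1.7 gives 126 − 3.3×1.7 = 120.39 → no gain ✓.
Low-ability (own payoff 82): to s=1.7 gives 126 − 26.9×1.7 = 80.27 → no gain ✓; to s=6.4 gives 183 − 26.9×6.4 = 10.84 → no gain ✓.
6 of the 6 constraints hold; this profile is a separating equilibrium.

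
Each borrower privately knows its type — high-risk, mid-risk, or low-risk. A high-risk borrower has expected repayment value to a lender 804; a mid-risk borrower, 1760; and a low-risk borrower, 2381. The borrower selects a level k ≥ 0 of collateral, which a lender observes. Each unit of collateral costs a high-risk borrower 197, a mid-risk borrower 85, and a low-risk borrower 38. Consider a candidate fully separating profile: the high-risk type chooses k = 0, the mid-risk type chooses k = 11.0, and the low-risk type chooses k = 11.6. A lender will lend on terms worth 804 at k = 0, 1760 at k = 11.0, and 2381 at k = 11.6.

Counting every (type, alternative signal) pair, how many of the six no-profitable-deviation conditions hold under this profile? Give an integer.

5

Low-risk (own payoff 2381 − 38×11.6 = 1940.2): to k=0 gives 804 → no gain ✓; to k=11.0 gives 1760 − 38×11.0 = 1342 → no gain ✓.
High-risk (own payoff 804): to k=11.0 gives 1760 − 197×11.0 = -407 → no gain ✓; to k=11.6 gives 2381 − 197×11.6 = 95.8 → no gain ✓.
Mid-risk (own payoff 1760 − 85×11.0 = 825): to k=0 gives 804 → no gain ✓; to k=11.6 gives 2381 − 85×11.6 = 1395 → profitable ✗.
5 of the 6 constraints hold; not an equilibrium.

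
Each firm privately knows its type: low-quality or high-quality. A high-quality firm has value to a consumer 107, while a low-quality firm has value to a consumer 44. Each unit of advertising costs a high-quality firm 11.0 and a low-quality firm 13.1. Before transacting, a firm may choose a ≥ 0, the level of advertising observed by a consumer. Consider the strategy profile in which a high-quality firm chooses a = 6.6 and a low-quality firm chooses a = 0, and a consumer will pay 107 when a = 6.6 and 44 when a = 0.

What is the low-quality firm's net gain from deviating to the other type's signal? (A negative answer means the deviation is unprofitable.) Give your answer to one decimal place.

-23.5

Playing a = 0 the low-quality firm receives 44.
Deviating to a = 6.6 brings payment 107 at cost 13.1 × 6.6 = 86.46, netting 20.54.
Gain from deviating: 20.54 − 44 = -23.46, i.e. -23.5 to one decimal place.
The gain is negative, so the low-quality type's incentive-compatibility constraint is satisfied.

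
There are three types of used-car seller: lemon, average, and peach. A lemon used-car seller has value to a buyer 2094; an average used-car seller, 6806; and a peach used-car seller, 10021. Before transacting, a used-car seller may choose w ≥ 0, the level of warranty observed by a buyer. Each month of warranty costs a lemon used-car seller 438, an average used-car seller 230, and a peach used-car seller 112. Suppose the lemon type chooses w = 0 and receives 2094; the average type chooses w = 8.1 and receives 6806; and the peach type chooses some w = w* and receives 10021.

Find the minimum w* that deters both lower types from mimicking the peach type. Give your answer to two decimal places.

Lemon type (on-path payoff 2094) won't mimic when 2094 ≥ 10021 − 438·w*, i.e. w* ≥ 18.10.
Average type (on-path payoff 6806 − 230×8.1 = 4943) won't mimic when 4943 ≥ 10021 − 230·w*, i.e. w* ≥ 22.08.
Both must hold, so w* = max(18.10, 22.08) = 22.08. The average type's constraint binds.

22.08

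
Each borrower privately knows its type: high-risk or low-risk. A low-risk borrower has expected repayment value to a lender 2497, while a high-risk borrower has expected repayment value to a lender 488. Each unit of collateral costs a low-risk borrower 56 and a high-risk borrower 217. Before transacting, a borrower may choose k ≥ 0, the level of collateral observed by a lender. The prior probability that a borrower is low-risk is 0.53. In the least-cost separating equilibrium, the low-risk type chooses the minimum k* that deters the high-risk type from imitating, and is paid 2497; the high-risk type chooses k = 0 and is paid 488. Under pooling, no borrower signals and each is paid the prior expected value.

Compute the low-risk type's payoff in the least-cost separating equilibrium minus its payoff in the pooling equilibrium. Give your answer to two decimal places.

425.78

Least-cost separating signal: k* solves 488 = 2497 − 217·k*, so k* = (2497 − 488)/217 ≈ 9.2581.
Low-risk type's separating payoff: 2497 − 56 × k* = 2497 − 56 × (2497 − 488)/217 = 2497 − 112504/217 ≈ 1978.5484.
Pooling payoff: 0.53 × 2497 + 0.47 × 488 = 1552.77.
Difference: 1978.5484 − 1552.77 = 425.7784, i.e. 425.78 to two decimal places.
The low-risk type prefers to separate.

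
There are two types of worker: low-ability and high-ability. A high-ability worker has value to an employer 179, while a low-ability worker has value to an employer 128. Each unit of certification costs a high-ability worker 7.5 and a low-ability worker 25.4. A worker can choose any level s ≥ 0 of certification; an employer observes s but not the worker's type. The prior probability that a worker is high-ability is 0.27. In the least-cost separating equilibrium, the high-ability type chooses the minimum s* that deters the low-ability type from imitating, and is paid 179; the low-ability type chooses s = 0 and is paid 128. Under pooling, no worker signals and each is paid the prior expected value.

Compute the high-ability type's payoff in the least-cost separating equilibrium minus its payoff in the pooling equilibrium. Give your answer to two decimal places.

Least-cost separating signal: s* solves 128 = 179 − 25.4·s*, so s* = (179 − 128)/25.4 ≈ 2.0079.
High-ability type's separating payoff: 179 − 7.5 × s* = 179 − 7.5 × (179 − 128)/25.4 = 179 − 382.5/25.4 ≈ 163.9409.
Pooling payoff: 0.27 × 179 + 0.73 × 128 = 141.77.
Difference: 163.9409 − 141.77 = 22.1709, i.e. 22.17 to two decimal places.
The high-ability type prefers to separate.

22.17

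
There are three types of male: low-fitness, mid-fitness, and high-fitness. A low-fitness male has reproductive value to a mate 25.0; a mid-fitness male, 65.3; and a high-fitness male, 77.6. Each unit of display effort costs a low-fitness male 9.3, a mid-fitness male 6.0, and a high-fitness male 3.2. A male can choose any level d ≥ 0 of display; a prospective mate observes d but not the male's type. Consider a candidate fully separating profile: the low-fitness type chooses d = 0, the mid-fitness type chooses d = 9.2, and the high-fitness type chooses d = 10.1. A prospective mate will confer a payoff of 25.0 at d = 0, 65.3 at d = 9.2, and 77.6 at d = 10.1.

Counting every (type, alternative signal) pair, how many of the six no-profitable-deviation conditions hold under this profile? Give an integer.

Low-fitness (own payoff 25.0): to d=9.2 gives 65.3 − 9.3×9.2 = -20.26 → no gain ✓; to d=10.1 gives 77.6 − 9.3×10.1 = -16.33 → no gain ✓.
High-fitness (own payoff 77.6 − 3.2×10.1 = 45.28): to d=0 gives 25.0 → no gain ✓; to d=9.2 gives 65.3 − 3.2×9.2 = 35.86 → no gain ✓.
Mid-fitness (own payoff 65.3 − 6.0×9.2 = 10.1): to d=0 gives 25.0 → profitable ✗; to d=10.1 gives 77.6 − 6.0×10.1 = 17 → profitable ✗.
4 of the 6 constraints hold; not an equilibrium.

4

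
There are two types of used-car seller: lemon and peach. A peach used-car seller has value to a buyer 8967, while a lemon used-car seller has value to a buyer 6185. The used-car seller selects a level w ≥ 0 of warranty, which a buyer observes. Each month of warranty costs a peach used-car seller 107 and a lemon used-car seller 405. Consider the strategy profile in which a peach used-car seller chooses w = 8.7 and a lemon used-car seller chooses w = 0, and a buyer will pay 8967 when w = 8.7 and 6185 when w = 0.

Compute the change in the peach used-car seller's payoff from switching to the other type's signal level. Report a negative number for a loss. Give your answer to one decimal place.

-1851.1

Playing w = 8.7 the peach used-car seller receives 8967 − 107 × 8.7 = 8036.1.
Deviating to w = 0 yields 6185 instead.
Gain from deviating: 6185 − 8036.1 = -1851.1.
The gain is negative, so the peach type's incentive-compatibility constraint is satisfied.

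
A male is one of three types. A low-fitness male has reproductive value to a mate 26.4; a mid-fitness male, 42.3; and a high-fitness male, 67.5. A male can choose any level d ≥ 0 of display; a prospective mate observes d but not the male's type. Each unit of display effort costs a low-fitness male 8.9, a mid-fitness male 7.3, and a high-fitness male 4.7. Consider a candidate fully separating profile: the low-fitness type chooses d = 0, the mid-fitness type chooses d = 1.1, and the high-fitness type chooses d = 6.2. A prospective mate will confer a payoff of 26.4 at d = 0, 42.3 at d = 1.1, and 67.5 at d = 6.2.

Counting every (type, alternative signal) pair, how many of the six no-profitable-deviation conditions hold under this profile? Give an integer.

5

High-fitness (own payoff 67.5 − 4.7×6.2 = 38.36): to d=0 gives 26.4 → no gain ✓; to d=1.1 gives 42.3 − 4.7×1.1 = 37.13 → no gain ✓.
Low-fitness (own payoff 26.4): to d=1.1 gives 42.3 − 8.9×1.1 = 32.51 → profitable ✗; to d=6.2 gives 67.5 − 8.9×6.2 = 12.32 → no gain ✓.
Mid-fitness (own payoff 42.3 − 7.3×1.1 = 34.27): to d=0 gives 26.4 → no gain ✓; to d=6.2 gives 67.5 − 7.3×6.2 = 22.24 → no gain ✓.
5 of the 6 constraints hold; not an equilibrium.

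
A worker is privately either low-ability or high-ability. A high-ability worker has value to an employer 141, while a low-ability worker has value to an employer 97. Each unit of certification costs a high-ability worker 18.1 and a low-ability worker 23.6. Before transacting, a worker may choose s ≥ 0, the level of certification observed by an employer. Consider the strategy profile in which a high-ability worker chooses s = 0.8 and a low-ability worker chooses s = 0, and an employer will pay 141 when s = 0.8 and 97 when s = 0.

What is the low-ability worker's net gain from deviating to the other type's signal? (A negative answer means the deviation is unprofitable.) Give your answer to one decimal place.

25.1

Playing s = 0 the low-ability worker receives 97.
Deviating to s = 0.8 brings payment 141 at cost 23.6 × 0.8 = 18.88, netting 122.12.
Gain from deviating: 122.12 − 97 = 25.12, i.e. 25.1 to one decimal place.
The gain is positive, so the low-ability type's incentive-compatibility constraint is violated — this profile is not a separating equilibrium.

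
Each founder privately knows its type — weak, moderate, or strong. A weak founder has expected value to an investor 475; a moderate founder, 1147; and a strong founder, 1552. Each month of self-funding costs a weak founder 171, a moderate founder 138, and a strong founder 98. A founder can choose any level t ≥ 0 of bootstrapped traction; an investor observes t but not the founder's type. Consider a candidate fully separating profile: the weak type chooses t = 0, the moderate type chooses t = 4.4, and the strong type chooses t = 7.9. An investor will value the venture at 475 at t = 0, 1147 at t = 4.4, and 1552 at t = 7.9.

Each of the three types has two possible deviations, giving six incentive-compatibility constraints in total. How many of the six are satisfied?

6

Weak (own payoff 475): to t=4.4 gives 1147 − 171×4.4 = 394.6 → no gain ✓; to t=7.9 gives 1552 − 171×7.9 = 201.1 → no gain ✓.
Moderate (own payoff 1147 − 138×4.4 = 539.8): to t=0 gives 475 → no gain ✓; to t=7.9 gives 1552 − 138×7.9 = 461.8 → no gain ✓.
Strong (own payoff 1552 − 98×7.9 = 777.8): to t=0 gives 475 → no gain ✓; to t=4.4 gives 1147 − 98×4.4 = 715.8 → no gain ✓.
6 of the 6 constraints hold; this profile is a separating equilibrium.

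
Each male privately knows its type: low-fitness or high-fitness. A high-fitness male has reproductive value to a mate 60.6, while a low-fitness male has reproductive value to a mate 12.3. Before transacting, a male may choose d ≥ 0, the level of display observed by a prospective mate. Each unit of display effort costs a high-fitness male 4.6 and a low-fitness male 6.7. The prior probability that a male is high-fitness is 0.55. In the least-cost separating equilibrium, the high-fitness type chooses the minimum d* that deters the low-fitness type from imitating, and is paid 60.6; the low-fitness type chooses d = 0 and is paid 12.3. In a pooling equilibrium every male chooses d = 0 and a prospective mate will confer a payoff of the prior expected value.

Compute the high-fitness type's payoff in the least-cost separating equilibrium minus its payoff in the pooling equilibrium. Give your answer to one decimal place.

-11.4

Least-cost separating signal: d* solves 12.3 = 60.6 − 6.7·d*, so d* = (60.6 − 12.3)/6.7 ≈ 7.2090.
High-fitness type's separating payoff: 60.6 − 4.6 × d* = 60.6 − 4.6 × (60.6 − 12.3)/6.7 = 60.6 − 222.18/6.7 ≈ 27.439.
Pooling payoff: 0.55 × 60.6 + 0.45 × 12.3 = 38.865.
Difference: 27.439 − 38.865 = -11.426, i.e. -11.4 to one decimal place.
The high-fitness type would prefer the pooling outcome.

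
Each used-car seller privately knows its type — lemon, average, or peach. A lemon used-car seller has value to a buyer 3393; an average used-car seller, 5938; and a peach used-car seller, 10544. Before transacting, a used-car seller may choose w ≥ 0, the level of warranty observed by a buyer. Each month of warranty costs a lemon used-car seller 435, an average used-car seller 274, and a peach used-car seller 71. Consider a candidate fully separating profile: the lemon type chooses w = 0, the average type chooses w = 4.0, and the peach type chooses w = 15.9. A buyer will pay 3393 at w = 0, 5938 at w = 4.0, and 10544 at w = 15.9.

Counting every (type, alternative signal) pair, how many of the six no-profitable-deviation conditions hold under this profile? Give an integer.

Peach (own payoff 10544 − 71×15.9 = 9415.1): to w=0 gives 3393 → no gain ✓; to w=4.0 gives 5938 − 71×4.0 = 5654 → no gain ✓.
Lemon (own payoff 3393): to w=4.0 gives 5938 − 435×4.0 = 4198 → profitable ✗; to w=15.9 gives 10544 − 435×15.9 = 3627.5 → profitable ✗.
Average (own payoff 5938 − 274×4.0 = 4842): to w=0 gives 3393 → no gain ✓; to w=15.9 gives 10544 − 274×15.9 = 6187.4 → profitable ✗.
3 of the 6 constraints hold; not an equilibrium.

3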